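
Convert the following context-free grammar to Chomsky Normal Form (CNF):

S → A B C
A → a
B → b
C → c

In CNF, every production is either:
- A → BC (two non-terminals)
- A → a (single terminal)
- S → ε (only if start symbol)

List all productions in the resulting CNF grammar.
The grammar has no ε-productions or unit productions to eliminate.
A → a is already in CNF (single terminal) – keep it.
B → b is already in CNF (single terminal) – keep it.
C → c is already in CNF (single terminal) – keep it.
S → A B C has 3 symbols on the right: break it into binary productions S → A X0, X0 → B C.
Resulting CNF grammar (5 productions): A → a; B → b; C → c; S → A X0; X0 → B C

Final answer: A → a; B → b; C → c; S → A X0; X0 → B C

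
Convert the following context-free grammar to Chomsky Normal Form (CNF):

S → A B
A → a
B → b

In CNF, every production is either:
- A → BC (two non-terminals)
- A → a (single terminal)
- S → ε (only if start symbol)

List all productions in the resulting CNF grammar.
The grammar has no ε-productions or unit productions to eliminate.
S → A B is already in CNF (two non-terminals) – keep it.
A → a is already in CNF (single terminal) – keep it.
B → b is already in CNF (single terminal) – keep it.
Resulting CNF grammar (3 productions): A → a; B → b; S → A B

Final answer: A → a; B → b; S → A B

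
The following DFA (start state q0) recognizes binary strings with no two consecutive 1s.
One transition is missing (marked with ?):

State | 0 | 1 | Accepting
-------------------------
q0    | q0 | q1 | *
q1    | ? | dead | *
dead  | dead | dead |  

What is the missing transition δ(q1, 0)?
q0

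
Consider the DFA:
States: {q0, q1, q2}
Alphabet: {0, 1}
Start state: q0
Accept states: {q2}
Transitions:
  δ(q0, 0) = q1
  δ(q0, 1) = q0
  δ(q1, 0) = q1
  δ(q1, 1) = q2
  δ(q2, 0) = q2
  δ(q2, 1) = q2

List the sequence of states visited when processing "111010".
Starting at q0
Read '1': q0 -> q0
Read '1': q0 -> q0
Read '1': q0 -> q0
Read '0': q0 -> q1
Read '1': q1 -> q2
Read '0': q2 -> q2

Final answer: q0 -> q0 -> q0 -> q0 -> q1 -> q2 -> q2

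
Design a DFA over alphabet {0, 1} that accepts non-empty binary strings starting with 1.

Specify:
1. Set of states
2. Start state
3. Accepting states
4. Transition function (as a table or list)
One valid DFA (any DFA recognizing the same language is acceptable):
States: {q0, q1, q2}
Start: q0
Accepting: {q1}
Transitions (accepting states marked with *):
State | 0 | 1 | Accepting
-------------------------
q0    | q2 | q1 |  
q1    | q1 | q1 | *
q2    | q2 | q2 |  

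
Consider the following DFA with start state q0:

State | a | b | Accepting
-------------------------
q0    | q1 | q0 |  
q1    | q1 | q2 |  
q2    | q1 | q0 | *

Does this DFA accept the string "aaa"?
Start in q0.
Read 'a': q0 → q1
Read 'a': q1 → q1
Read 'a': q1 → q1
Final state q1 is not accepting, so the string is rejected.

Final answer: No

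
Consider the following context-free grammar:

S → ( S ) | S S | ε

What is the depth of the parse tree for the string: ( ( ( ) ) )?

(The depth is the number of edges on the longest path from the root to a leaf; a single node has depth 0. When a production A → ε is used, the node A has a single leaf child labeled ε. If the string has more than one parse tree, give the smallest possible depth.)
The string is 3 nested pairs. The shallowest parse tree applies S → ( S ) 3 times (one node per nested pair, each a child of the previous) and then S → ε in the middle.
S nodes at depths 0..3, ε leaf at depth 4; parentheses leaves are at depths 1..3.
(Using S → S S with an S → ε child anywhere only adds levels, so it cannot give a shallower tree.)
Depth = 4.

Final answer: 4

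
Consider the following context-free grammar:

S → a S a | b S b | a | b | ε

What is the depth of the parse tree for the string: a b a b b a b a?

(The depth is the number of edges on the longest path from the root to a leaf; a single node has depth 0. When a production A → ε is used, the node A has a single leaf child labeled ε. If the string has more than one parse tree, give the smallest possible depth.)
The string has even length 8, so its (unique) parse tree peels off matching outer symbols: S → a S a, S → b S b, S → a S a, S → b S b, and finally S → ε for the empty middle.
The S nodes are at depths 0..4; the ε leaf under the innermost S is at depth 5 (terminal leaves are at depths 1..4).
Depth = 5.

Final answer: 5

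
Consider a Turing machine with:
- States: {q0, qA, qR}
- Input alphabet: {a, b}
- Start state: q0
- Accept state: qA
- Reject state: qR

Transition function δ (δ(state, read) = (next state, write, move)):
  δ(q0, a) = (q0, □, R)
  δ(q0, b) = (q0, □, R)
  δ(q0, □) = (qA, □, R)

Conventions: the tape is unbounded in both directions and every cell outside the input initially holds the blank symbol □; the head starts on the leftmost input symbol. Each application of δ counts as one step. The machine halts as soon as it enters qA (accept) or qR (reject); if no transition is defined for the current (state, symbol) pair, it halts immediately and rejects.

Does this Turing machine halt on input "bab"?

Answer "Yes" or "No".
Step 0: [q0]bab (head at position 0)
Step 1: δ(q0, b) = (q0, □, R)  ⊢  □[q0]ab (head at position 1)
Step 2: δ(q0, a) = (q0, □, R)  ⊢  □□[q0]b (head at position 2)
Step 3: δ(q0, b) = (q0, □, R)  ⊢  □□□[q0]□ (head at position 3)
Step 4: δ(q0, □) = (qA, □, R)  ⊢  □□□□[qA]□ (head at position 4)
The machine is in qA, so it halts and accepts.
It halts after 4 steps.

Final answer: Yes - halts after 4 steps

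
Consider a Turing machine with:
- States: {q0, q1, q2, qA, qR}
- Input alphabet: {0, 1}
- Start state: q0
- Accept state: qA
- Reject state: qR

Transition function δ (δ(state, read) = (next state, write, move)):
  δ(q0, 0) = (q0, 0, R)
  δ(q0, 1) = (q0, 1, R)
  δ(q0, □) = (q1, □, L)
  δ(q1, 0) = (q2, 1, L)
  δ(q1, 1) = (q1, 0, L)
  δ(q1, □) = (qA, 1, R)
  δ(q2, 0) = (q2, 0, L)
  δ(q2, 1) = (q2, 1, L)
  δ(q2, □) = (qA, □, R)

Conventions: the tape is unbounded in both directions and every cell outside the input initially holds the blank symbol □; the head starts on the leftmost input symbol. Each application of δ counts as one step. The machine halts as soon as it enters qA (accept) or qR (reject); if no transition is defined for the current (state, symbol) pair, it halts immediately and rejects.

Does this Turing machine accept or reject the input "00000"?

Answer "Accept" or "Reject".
Step 0: [q0]00000 (head at position 0)
Step 1: δ(q0, 0) = (q0, 0, R)  ⊢  0[q0]0000 (head at position 1)
Step 2: δ(q0, 0) = (q0, 0, R)  ⊢  00[q0]000 (head at position 2)
Step 3: δ(q0, 0) = (q0, 0, R)  ⊢  000[q0]00 (head at position 3)
Step 4: δ(q0, 0) = (q0, 0, R)  ⊢  0000[q0]0 (head at position 4)
Step 5: δ(q0, 0) = (q0, 0, R)  ⊢  00000[q0]□ (head at position 5)
Step 6: δ(q0, □) = (q1, □, L)  ⊢  0000[q1]0□ (head at position 4)
Step 7: δ(q1, 0) = (q2, 1, L)  ⊢  000[q2]01□ (head at position 3)
Step 8: δ(q2, 0) = (q2, 0, L)  ⊢  00[q2]001□ (head at position 2)
Step 9: δ(q2, 0) = (q2, 0, L)  ⊢  0[q2]0001□ (head at position 1)
Step 10: δ(q2, 0) = (q2, 0, L)  ⊢  [q2]00001□ (head at position 0)
Step 11: δ(q2, 0) = (q2, 0, L)  ⊢  [q2]□00001□ (head at position -1)
Step 12: δ(q2, □) = (qA, □, R)  ⊢  □[qA]00001□ (head at position 0)
The machine is in qA, so it halts and accepts.

Final answer: Accept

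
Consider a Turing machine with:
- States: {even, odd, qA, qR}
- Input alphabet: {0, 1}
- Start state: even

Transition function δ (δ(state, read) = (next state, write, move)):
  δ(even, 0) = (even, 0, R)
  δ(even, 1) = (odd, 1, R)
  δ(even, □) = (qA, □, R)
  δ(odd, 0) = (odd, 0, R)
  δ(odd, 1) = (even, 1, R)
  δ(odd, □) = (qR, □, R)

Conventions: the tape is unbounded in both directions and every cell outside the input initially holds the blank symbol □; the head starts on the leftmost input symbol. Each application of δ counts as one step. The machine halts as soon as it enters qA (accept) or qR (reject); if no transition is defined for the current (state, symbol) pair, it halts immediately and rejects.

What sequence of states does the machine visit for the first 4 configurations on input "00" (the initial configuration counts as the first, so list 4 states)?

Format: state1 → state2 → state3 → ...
Step 0: [even]00 (head at position 0)
Step 1: δ(even, 0) = (even, 0, R)  ⊢  0[even]0 (head at position 1)
Step 2: δ(even, 0) = (even, 0, R)  ⊢  00[even]□ (head at position 2)
Step 3: δ(even, □) = (qA, □, R)  ⊢  00□[qA]□ (head at position 3)
Reading off the states of these 4 configurations: even → even → even → qA

Final answer: even → even → even → qA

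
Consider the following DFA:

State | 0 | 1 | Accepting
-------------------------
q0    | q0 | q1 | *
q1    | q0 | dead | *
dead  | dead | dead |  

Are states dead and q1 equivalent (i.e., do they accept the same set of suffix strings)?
Try the suffix ε (the empty string).
From dead: dead — not accepting.
From q1: q1 — accepting.
The two states disagree on this suffix, so they are not equivalent.

Final answer: No. Distinguishing string: ε (the empty string) - accepted from q1 but not from dead.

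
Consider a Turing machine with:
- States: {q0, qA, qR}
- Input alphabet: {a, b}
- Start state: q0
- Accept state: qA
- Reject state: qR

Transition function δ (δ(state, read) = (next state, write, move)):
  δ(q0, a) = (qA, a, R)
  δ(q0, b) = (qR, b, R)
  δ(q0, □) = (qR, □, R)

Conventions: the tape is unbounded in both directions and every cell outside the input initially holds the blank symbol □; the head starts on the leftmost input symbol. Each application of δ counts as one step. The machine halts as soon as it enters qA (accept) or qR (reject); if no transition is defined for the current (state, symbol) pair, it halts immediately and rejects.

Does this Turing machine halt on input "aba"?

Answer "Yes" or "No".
Step 0: [q0]aba (head at position 0)
Step 1: δ(q0, a) = (qA, a, R)  ⊢  a[qA]ba (head at position 1)
The machine is in qA, so it halts and accepts.
It halts after 1 steps.

Final answer: Yes - halts after 1 steps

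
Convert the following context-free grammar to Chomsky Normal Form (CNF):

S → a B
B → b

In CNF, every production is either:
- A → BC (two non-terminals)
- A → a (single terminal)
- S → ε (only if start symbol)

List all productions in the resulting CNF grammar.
The grammar has no ε-productions or unit productions to eliminate.
S → a B has terminal a in a right-hand side of length ≥ 2: introduce T_a → a and use T_a in place of a.
B → b is already in CNF (single terminal) – keep it.
S → a B becomes S → T_a B.
Resulting CNF grammar (3 productions): T_a → a; B → b; S → T_a B

Final answer: T_a → a; B → b; S → T_a B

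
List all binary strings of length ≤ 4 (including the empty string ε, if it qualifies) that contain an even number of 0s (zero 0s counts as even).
Checking every binary string of length 0 to 4:
  Length 0: accepted: ε | rejected: (none)
  Length 1: accepted: 1 | rejected: 0
  Length 2: accepted: 00, 11 | rejected: 01, 10
  Length 3: accepted: 001, 010, 100, 111 | rejected: 000, 011, 101, 110
  Length 4: accepted: 0000, 0011, 0101, 0110, 1001, 1010, 1100, 1111 | rejected: 0001, 0010, 0100, 0111, 1000, 1011, 1101, 1110
Total: 16 string(s).

Final answer: ε, 1, 00, 11, 001, 010, 100, 111, 0000, 0011, 0101, 0110, 1001, 1010, 1100, 1111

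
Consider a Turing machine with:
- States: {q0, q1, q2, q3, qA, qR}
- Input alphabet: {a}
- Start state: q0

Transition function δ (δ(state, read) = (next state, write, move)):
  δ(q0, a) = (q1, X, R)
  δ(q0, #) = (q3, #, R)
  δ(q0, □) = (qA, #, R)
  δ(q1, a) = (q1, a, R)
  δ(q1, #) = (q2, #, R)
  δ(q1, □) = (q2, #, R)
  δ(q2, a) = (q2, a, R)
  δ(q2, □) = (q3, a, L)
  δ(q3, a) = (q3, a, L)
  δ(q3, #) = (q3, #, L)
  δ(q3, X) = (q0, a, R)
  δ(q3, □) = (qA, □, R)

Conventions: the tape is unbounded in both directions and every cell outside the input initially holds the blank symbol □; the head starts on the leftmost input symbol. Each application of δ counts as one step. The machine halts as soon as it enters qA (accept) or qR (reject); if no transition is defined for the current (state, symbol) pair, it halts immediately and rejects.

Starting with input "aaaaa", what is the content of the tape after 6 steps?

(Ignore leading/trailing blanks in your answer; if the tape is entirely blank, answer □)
Step 0: [q0]aaaaa (head at position 0)
Step 1: δ(q0, a) = (q1, X, R)  ⊢  X[q1]aaaa (head at position 1)
Step 2: δ(q1, a) = (q1, a, R)  ⊢  Xa[q1]aaa (head at position 2)
Step 3: δ(q1, a) = (q1, a, R)  ⊢  Xaa[q1]aa (head at position 3)
Step 4: δ(q1, a) = (q1, a, R)  ⊢  Xaaa[q1]a (head at position 4)
Step 5: δ(q1, a) = (q1, a, R)  ⊢  Xaaaa[q1]□ (head at position 5)
Step 6: δ(q1, □) = (q2, #, R)  ⊢  Xaaaa#[q2]□ (head at position 6)
Tape after 6 steps (ignoring surrounding blanks): Xaaaa#

Final answer: Tape: Xaaaa#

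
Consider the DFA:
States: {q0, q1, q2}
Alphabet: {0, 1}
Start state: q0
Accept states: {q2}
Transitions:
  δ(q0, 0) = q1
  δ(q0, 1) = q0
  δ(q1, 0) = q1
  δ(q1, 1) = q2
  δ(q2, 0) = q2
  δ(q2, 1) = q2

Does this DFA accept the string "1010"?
Processing string "1010":
  q0 --1--> q0
  q0 --0--> q1
  q1 --1--> q2
  q2 --0--> q2
Final state: q2
Accept states: {q2}
q2 is an accept state, so the string is accepted.

Final answer: Yes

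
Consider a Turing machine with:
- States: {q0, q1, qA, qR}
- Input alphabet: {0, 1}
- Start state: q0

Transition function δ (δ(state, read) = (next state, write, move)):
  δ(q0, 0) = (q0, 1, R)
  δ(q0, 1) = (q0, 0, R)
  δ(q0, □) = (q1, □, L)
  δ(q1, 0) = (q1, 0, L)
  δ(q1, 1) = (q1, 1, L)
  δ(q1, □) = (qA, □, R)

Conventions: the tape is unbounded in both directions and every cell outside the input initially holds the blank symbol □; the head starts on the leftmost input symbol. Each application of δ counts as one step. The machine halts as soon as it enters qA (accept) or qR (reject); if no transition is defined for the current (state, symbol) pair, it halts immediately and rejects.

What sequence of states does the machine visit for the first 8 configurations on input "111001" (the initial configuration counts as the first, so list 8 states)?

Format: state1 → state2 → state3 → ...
Step 0: [q0]111001 (head at position 0)
Step 1: δ(q0, 1) = (q0, 0, R)  ⊢  0[q0]11001 (head at position 1)
Step 2: δ(q0, 1) = (q0, 0, R)  ⊢  00[q0]1001 (head at position 2)
Step 3: δ(q0, 1) = (q0, 0, R)  ⊢  000[q0]001 (head at position 3)
Step 4: δ(q0, 0) = (q0, 1, R)  ⊢  0001[q0]01 (head at position 4)
Step 5: δ(q0, 0) = (q0, 1, R)  ⊢  00011[q0]1 (head at position 5)
Step 6: δ(q0, 1) = (q0, 0, R)  ⊢  000110[q0]□ (head at position 6)
Step 7: δ(q0, □) = (q1, □, L)  ⊢  00011[q1]0□ (head at position 5)
Reading off the states of these 8 configurations: q0 → q0 → q0 → q0 → q0 → q0 → q0 → q1

Final answer: q0 → q0 → q0 → q0 → q0 → q0 → q0 → q1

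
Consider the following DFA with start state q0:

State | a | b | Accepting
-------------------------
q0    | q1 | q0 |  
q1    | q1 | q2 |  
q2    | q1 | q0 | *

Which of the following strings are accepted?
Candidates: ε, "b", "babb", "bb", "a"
ε: q0; q0 is not accepting → rejected
"b": q0 → q0; q0 is not accepting → rejected
"babb": q0 → q0 → q1 → q2 → q0; q0 is not accepting → rejected
"bb": q0 → q0 → q0; q0 is not accepting → rejected
"a": q0 → q1; q1 is not accepting → rejected

Final answer: None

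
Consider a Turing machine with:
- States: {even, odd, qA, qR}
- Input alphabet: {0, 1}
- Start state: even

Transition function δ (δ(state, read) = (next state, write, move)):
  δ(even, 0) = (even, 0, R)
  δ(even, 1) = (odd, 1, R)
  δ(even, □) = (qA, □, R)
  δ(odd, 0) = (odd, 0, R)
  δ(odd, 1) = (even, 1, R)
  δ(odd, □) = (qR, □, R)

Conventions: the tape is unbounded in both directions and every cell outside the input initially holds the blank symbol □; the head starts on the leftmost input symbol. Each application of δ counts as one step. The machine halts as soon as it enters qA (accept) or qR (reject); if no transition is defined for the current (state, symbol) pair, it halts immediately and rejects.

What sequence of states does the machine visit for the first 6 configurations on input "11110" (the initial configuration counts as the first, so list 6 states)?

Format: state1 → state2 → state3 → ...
Step 0: [even]11110 (head at position 0)
Step 1: δ(even, 1) = (odd, 1, R)  ⊢  1[odd]1110 (head at position 1)
Step 2: δ(odd, 1) = (even, 1, R)  ⊢  11[even]110 (head at position 2)
Step 3: δ(even, 1) = (odd, 1, R)  ⊢  111[odd]10 (head at position 3)
Step 4: δ(odd, 1) = (even, 1, R)  ⊢  1111[even]0 (head at position 4)
Step 5: δ(even, 0) = (even, 0, R)  ⊢  11110[even]□ (head at position 5)
Reading off the states of these 6 configurations: even → odd → even → odd → even → even

Final answer: even → odd → even → odd → even → even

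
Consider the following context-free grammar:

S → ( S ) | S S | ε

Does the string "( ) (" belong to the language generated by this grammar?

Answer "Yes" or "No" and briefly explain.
Each production adds parentheses only in matched pairs (S → ( S )) or none at all, so every derived string has equally many '(' and ')'. The string ( ) ( has two '(' and one ')', so it cannot be derived.

Final answer: No - no valid derivation exists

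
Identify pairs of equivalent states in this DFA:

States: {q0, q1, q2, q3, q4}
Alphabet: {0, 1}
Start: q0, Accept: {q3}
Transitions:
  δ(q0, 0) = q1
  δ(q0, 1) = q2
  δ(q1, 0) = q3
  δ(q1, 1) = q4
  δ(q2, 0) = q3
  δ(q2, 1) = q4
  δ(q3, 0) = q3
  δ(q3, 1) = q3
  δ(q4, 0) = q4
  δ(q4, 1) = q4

Using the table-filling algorithm:
Round 0 – mark pairs where exactly one state is accepting: (q0,q3), (q1,q3), (q2,q3), (q3,q4)
Round 1 – newly marked: (q0,q1) [on 0: q1 vs q3, already marked]; (q0,q2) [on 0: q1 vs q3, already marked]; (q1,q4) [on 0: q3 vs q4, already marked]; (q2,q4) [on 0: q3 vs q4, already marked]
Round 2 – newly marked: (q0,q4) [on 0: q1 vs q4, already marked]
No further pairs can be marked.
(q1, q2) unmarked: δ(q1,0)=q3, δ(q2,0)=q3; δ(q1,1)=q4, δ(q2,1)=q4 → equivalent
Equivalent pairs: (q1, q2)

Final answer: Equivalent pairs: (q1, q2)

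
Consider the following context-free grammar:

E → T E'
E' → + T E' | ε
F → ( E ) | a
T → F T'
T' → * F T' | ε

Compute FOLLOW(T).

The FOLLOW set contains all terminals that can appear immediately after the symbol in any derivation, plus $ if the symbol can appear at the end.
Useful FIRST sets: FIRST(E') = {+, ε}, FIRST(T') = {*, ε} (both E' and T' are nullable).
FOLLOW(E): E is the start symbol → $; E appears in F → ( E ) followed by ')' → FOLLOW(E) = {), $}.
FOLLOW(E'): E' appears at the right end of E → T E' and of E' → + T E', so FOLLOW(E') ⊇ FOLLOW(E) (the second occurrence adds nothing new). FOLLOW(E') = {), $}.
FOLLOW(T): in E → T E' and E' → + T E', T is followed by E': add FIRST(E') minus ε = {+}; since E' is nullable, also add FOLLOW(E) and FOLLOW(E') = {), $}. FOLLOW(T) = {+, ), $}.

Final answer: {$, ), +}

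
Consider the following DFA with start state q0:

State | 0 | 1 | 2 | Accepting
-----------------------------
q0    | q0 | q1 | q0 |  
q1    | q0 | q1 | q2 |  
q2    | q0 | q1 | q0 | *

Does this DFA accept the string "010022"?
Start in q0.
Read '0': q0 → q0
Read '1': q0 → q1
Read '0': q1 → q0
Read '0': q0 → q0
Read '2': q0 → q0
Read '2': q0 → q0
Final state q0 is not accepting, so the string is rejected.

Final answer: No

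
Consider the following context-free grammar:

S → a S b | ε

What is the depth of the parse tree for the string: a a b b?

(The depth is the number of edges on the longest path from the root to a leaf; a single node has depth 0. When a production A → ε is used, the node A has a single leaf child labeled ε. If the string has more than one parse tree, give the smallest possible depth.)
The only parse tree applies S → a S b 2 times (once per matching a…b pair) and then S → ε.
The S nodes sit at depths 0, 1, …, 2; the innermost S (depth 2) has the single child ε at depth 3.
The terminal leaves a, b are at depths 1..2, so the longest root-to-leaf path is S → S → … → S → ε with 3 edges.
Depth = 3.

Final answer: 3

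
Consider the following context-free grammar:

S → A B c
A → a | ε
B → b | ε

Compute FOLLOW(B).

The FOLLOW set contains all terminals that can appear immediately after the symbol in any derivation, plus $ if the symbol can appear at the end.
B occurs in S → A B c, immediately followed by the terminal c. So FOLLOW(B) = {c}.

Final answer: {c}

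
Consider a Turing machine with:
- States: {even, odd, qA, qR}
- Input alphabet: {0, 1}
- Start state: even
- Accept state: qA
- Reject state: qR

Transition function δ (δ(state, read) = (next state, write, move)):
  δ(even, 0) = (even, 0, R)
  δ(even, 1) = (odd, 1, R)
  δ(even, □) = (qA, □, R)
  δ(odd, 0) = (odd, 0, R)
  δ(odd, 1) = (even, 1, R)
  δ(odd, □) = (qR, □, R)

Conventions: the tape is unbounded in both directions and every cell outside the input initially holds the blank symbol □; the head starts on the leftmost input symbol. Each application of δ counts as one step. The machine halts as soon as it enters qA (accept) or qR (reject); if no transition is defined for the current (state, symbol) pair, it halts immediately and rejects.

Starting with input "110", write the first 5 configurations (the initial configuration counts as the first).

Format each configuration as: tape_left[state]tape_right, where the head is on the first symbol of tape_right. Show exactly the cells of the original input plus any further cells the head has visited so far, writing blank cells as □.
Step 0: [even]110 (head at position 0)
Step 1: δ(even, 1) = (odd, 1, R)  ⊢  1[odd]10 (head at position 1)
Step 2: δ(odd, 1) = (even, 1, R)  ⊢  11[even]0 (head at position 2)
Step 3: δ(even, 0) = (even, 0, R)  ⊢  110[even]□ (head at position 3)
Step 4: δ(even, □) = (qA, □, R)  ⊢  110□[qA]□ (head at position 4)

Final answer: [even]110 ⊢ 1[odd]10 ⊢ 11[even]0 ⊢ 110[even]□ ⊢ 110□[qA]□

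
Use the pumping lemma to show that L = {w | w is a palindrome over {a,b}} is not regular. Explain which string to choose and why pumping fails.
Language: L = {w | w is a palindrome over {a,b}} (strings that read the same forwards and backwards)
Step 1: Assume for contradiction that L is regular, with pumping length p.
Step 2: Choose s = a^p b a^p. Then s ∈ L (it reads the same forwards and backwards) and |s| ≥ p.
Step 3: Consider any decomposition s = xyz with |xy| ≤ p and |y| > 0. Since |xy| ≤ p and the first p symbols of s are all a's, y = a^k for some k with 1 ≤ k ≤ p.
Step 4: Pumping up (i = 2): xy²z = a^(p+k) b a^p. Its reverse is a^p b a^(p+k) ≠ a^(p+k) b a^p (the single b is no longer in the middle), so xy²z is not a palindrome and xy²z ∉ L.
This contradicts the pumping lemma, so L is not regular.

Final answer: Choose s = a^p b a^p. Since |xy| ≤ p, y = a^k with k ≥ 1. Then xy²z = a^(p+k) b a^p is not a palindrome, so ∉ L.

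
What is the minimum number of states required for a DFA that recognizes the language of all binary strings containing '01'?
Language: binary strings containing '01'
Lower bound (Myhill–Nerode): the prefixes ε, 0, 01 are pairwise distinguishable:
  ε vs 01: suffix ε distinguishes them (ε is rejected, 01 is accepted)
  0 vs 01: suffix ε distinguishes them (0 is rejected, 01 is accepted)
  ε vs 0: suffix 1 distinguishes them (ε·1 = 1 is rejected, 0·1 = 01 is accepted)
So any DFA needs at least 3 states.
Upper bound: a DFA with 3 states exists (one state per class above: 'no progress', 'last symbol 0', and 'seen 01' (accepting sink)).
Minimum states: 3

Final answer: 3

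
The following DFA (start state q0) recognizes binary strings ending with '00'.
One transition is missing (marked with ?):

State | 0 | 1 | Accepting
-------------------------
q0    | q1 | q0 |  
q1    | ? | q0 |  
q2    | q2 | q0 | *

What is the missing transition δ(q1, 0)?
q2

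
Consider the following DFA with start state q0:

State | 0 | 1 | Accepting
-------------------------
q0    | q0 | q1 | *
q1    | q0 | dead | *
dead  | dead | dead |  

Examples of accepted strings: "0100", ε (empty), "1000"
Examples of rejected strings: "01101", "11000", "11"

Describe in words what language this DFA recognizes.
binary strings with no two consecutive 1s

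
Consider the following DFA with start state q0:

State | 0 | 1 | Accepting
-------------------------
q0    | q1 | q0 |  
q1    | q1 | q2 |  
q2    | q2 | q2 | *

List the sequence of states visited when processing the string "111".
q0 → q0 → q0 → q0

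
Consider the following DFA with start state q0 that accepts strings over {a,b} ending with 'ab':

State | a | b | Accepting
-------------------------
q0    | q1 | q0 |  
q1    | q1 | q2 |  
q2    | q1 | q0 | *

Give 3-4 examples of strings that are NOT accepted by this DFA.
Any strings that end in a non-accepting state work; for example:
ε: q0; q0 is not accepting → rejected
"abb": q0 → q1 → q2 → q0; q0 is not accepting → rejected
"baa": q0 → q0 → q1 → q1; q1 is not accepting → rejected
"bbba": q0 → q0 → q0 → q0 → q1; q1 is not accepting → rejected

Final answer: ε, "abb", "baa", "bbba"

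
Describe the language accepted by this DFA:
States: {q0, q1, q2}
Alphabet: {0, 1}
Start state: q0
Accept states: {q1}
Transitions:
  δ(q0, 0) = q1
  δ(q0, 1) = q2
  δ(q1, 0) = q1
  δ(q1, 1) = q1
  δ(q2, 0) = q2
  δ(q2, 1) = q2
Analyzing the DFA structure:
Start state: q0
Accept states: {q1}
Interpreting what each state remembers (checking against the transitions):
  q0: nothing has been read yet
  q1: the first symbol was 0
  q2: the first symbol was 1 (trap state)
  δ(q0, 0): in q0 (nothing has been read yet), after reading 0 we have: the first symbol was 0 → q1
  δ(q0, 1): in q0 (nothing has been read yet), after reading 1 we have: the first symbol was 1 (trap state) → q2
  δ(q1, 0): in q1 (the first symbol was 0), after reading 0 we have: the first symbol was 0 → q1
  δ(q1, 1): in q1 (the first symbol was 0), after reading 1 we have: the first symbol was 0 → q1
  δ(q2, 0): in q2 (the first symbol was 1 (trap state)), after reading 0 we have: the first symbol was 1 (trap state) → q2
  δ(q2, 1): in q2 (the first symbol was 1 (trap state)), after reading 1 we have: the first symbol was 1 (trap state) → q2
A string is accepted iff it ends in {q1}, i.e. the first symbol was 0.
Language: All binary strings starting with 0

Final answer: All binary strings starting with 0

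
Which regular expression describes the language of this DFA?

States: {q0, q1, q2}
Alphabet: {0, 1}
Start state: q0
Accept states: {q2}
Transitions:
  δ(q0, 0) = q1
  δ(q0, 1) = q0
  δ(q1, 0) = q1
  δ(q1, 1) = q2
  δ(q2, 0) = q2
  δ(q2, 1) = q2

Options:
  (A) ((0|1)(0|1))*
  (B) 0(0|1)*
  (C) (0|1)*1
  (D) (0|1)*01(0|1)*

Testing sample strings against the DFA:
  '0001' -> accepted
  '01' -> accepted
  '110' -> rejected
  '00100' -> accepted
Checking each option for a counterexample:
  (A) ((0|1)(0|1))*: ε is rejected by the DFA but matches the regex → eliminated
  (B) 0(0|1)*: '0' is rejected by the DFA but matches the regex → eliminated
  (C) (0|1)*1: '1' is rejected by the DFA but matches the regex → eliminated
  (D) (0|1)*01(0|1)*: agrees with the DFA on all strings of length ≤ 4
Only (D) (0|1)*01(0|1)* is consistent with the DFA.

Final answer: (D) (0|1)*01(0|1)*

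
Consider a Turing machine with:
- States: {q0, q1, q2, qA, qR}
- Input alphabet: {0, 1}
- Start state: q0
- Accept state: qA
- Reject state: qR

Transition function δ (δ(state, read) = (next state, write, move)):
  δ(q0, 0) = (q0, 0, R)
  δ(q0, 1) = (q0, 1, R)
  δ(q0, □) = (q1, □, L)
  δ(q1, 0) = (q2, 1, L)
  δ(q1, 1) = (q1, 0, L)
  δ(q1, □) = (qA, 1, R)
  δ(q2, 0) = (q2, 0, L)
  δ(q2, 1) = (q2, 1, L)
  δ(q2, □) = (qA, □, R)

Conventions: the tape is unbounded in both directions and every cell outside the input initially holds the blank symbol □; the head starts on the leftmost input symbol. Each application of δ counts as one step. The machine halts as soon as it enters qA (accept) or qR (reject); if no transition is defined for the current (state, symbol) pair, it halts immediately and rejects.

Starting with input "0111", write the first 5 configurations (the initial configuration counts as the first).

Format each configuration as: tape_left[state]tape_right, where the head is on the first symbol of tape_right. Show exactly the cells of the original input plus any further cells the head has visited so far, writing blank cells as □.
Step 0: [q0]0111 (head at position 0)
Step 1: δ(q0, 0) = (q0, 0, R)  ⊢  0[q0]111 (head at position 1)
Step 2: δ(q0, 1) = (q0, 1, R)  ⊢  01[q0]11 (head at position 2)
Step 3: δ(q0, 1) = (q0, 1, R)  ⊢  011[q0]1 (head at position 3)
Step 4: δ(q0, 1) = (q0, 1, R)  ⊢  0111[q0]□ (head at position 4)

Final answer: [q0]0111 ⊢ 0[q0]111 ⊢ 01[q0]11 ⊢ 011[q0]1 ⊢ 0111[q0]□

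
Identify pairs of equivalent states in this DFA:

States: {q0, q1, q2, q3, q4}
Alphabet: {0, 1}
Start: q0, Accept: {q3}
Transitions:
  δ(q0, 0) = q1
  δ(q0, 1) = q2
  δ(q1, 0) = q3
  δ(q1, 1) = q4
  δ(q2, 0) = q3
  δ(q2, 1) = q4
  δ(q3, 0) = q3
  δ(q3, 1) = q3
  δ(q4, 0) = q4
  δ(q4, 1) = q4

Using the table-filling algorithm:
Round 0 – mark pairs where exactly one state is accepting: (q0,q3), (q1,q3), (q2,q3), (q3,q4)
Round 1 – newly marked: (q0,q1) [on 0: q1 vs q3, already marked]; (q0,q2) [on 0: q1 vs q3, already marked]; (q1,q4) [on 0: q3 vs q4, already marked]; (q2,q4) [on 0: q3 vs q4, already marked]
Round 2 – newly marked: (q0,q4) [on 0: q1 vs q4, already marked]
No further pairs can be marked.
(q1, q2) unmarked: δ(q1,0)=q3, δ(q2,0)=q3; δ(q1,1)=q4, δ(q2,1)=q4 → equivalent
Equivalent pairs: (q1, q2)

Final answer: Equivalent pairs: (q1, q2)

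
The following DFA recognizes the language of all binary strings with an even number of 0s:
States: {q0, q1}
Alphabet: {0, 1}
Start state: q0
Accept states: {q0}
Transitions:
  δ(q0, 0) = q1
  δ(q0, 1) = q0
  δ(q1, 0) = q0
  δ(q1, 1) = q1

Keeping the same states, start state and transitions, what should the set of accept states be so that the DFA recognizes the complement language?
The DFA is complete (every state has a transition on every symbol), so the complement
is recognized by the same DFA with accepting and non-accepting states swapped.
Original accept states: {q0}
Complement accept states = All states - Original accept states
= {q0, q1} - {q0}
= {q1}
Complement language: strings with an ODD number of 0s

Final answer: {q1}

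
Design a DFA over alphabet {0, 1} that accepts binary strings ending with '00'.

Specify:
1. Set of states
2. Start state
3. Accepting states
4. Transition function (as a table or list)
One valid DFA (any DFA recognizing the same language is acceptable):
States: {q0, q1, q2}
Start: q0
Accepting: {q2}
Transitions (accepting states marked with *):
State | 0 | 1 | Accepting
-------------------------
q0    | q1 | q0 |  
q1    | q2 | q0 |  
q2    | q2 | q0 | *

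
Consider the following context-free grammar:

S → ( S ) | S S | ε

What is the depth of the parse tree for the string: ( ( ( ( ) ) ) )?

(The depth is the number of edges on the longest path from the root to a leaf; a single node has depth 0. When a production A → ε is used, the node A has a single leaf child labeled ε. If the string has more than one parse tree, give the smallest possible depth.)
The string is 4 nested pairs. The shallowest parse tree applies S → ( S ) 4 times (one node per nested pair, each a child of the previous) and then S → ε in the middle.
S nodes at depths 0..4, ε leaf at depth 5; parentheses leaves are at depths 1..4.
(Using S → S S with an S → ε child anywhere only adds levels, so it cannot give a shallower tree.)
Depth = 5.

Final answer: 5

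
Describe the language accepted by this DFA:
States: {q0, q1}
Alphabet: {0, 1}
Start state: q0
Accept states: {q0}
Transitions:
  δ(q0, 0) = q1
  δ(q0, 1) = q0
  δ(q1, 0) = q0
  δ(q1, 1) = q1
Analyzing the DFA structure:
Start state: q0
Accept states: {q0}
Interpreting what each state remembers (checking against the transitions):
  q0: an even number of 0s has been read so far
  q1: an odd number of 0s has been read so far
  δ(q0, 0): in q0 (an even number of 0s has been read so far), after reading 0 we have: an odd number of 0s has been read so far → q1
  δ(q0, 1): in q0 (an even number of 0s has been read so far), after reading 1 we have: an even number of 0s has been read so far → q0
  δ(q1, 0): in q1 (an odd number of 0s has been read so far), after reading 0 we have: an even number of 0s has been read so far → q0
  δ(q1, 1): in q1 (an odd number of 0s has been read so far), after reading 1 we have: an odd number of 0s has been read so far → q1
A string is accepted iff it ends in {q0}, i.e. an even number of 0s has been read so far.
Language: All binary strings with an even number of 0s

Final answer: All binary strings with an even number of 0s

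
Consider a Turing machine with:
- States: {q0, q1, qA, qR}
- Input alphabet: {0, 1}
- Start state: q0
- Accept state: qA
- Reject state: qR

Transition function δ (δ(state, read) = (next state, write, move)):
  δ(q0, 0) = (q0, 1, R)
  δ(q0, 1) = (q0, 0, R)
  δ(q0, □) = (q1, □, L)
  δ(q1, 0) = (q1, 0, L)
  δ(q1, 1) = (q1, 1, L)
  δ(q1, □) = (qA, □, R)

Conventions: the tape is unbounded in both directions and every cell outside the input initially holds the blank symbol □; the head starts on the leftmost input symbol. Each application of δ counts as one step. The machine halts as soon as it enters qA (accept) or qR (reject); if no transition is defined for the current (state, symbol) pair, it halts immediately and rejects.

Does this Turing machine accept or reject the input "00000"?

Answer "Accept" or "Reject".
Step 0: [q0]00000 (head at position 0)
Step 1: δ(q0, 0) = (q0, 1, R)  ⊢  1[q0]0000 (head at position 1)
Step 2: δ(q0, 0) = (q0, 1, R)  ⊢  11[q0]000 (head at position 2)
Step 3: δ(q0, 0) = (q0, 1, R)  ⊢  111[q0]00 (head at position 3)
Step 4: δ(q0, 0) = (q0, 1, R)  ⊢  1111[q0]0 (head at position 4)
Step 5: δ(q0, 0) = (q0, 1, R)  ⊢  11111[q0]□ (head at position 5)
Step 6: δ(q0, □) = (q1, □, L)  ⊢  1111[q1]1□ (head at position 4)
Step 7: δ(q1, 1) = (q1, 1, L)  ⊢  111[q1]11□ (head at position 3)
Step 8: δ(q1, 1) = (q1, 1, L)  ⊢  11[q1]111□ (head at position 2)
Step 9: δ(q1, 1) = (q1, 1, L)  ⊢  1[q1]1111□ (head at position 1)
Step 10: δ(q1, 1) = (q1, 1, L)  ⊢  [q1]11111□ (head at position 0)
Step 11: δ(q1, 1) = (q1, 1, L)  ⊢  [q1]□11111□ (head at position -1)
Step 12: δ(q1, □) = (qA, □, R)  ⊢  □[qA]11111□ (head at position 0)
The machine is in qA, so it halts and accepts.

Final answer: Accept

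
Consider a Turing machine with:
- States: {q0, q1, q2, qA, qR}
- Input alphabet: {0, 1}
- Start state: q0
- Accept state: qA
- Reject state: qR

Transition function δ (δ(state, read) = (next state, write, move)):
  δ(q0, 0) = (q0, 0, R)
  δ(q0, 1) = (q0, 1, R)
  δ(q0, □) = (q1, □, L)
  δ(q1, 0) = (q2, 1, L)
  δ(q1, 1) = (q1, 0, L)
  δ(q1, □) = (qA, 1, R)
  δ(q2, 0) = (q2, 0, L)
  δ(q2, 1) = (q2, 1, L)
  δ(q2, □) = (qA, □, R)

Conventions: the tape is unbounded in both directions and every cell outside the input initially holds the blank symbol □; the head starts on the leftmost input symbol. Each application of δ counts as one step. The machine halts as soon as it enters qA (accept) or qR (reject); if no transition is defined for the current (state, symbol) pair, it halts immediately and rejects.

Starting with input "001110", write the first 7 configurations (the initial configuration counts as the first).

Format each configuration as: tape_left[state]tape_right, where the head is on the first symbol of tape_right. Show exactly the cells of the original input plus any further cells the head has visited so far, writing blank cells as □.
Step 0: [q0]001110 (head at position 0)
Step 1: δ(q0, 0) = (q0, 0, R)  ⊢  0[q0]01110 (head at position 1)
Step 2: δ(q0, 0) = (q0, 0, R)  ⊢  00[q0]1110 (head at position 2)
Step 3: δ(q0, 1) = (q0, 1, R)  ⊢  001[q0]110 (head at position 3)
Step 4: δ(q0, 1) = (q0, 1, R)  ⊢  0011[q0]10 (head at position 4)
Step 5: δ(q0, 1) = (q0, 1, R)  ⊢  00111[q0]0 (head at position 5)
Step 6: δ(q0, 0) = (q0, 0, R)  ⊢  001110[q0]□ (head at position 6)

Final answer: [q0]001110 ⊢ 0[q0]01110 ⊢ 00[q0]1110 ⊢ 001[q0]110 ⊢ 0011[q0]10 ⊢ 00111[q0]0 ⊢ 001110[q0]□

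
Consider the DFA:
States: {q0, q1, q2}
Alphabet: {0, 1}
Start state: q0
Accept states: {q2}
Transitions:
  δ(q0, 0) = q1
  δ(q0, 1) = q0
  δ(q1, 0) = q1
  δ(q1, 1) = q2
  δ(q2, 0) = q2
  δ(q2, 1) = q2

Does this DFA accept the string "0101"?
Processing string "0101":
  q0 --0--> q1
  q1 --1--> q2
  q2 --0--> q2
  q2 --1--> q2
Final state: q2
Accept states: {q2}
q2 is an accept state, so the string is accepted.

Final answer: Yes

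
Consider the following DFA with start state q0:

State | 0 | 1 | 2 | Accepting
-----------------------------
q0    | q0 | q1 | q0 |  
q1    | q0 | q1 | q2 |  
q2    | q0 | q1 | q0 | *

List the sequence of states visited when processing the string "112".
q0 → q1 → q1 → q2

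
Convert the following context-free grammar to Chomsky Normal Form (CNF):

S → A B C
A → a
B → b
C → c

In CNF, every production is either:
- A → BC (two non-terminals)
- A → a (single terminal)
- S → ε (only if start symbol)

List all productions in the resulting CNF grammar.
The grammar has no ε-productions or unit productions to eliminate.
A → a is already in CNF (single terminal) – keep it.
B → b is already in CNF (single terminal) – keep it.
C → c is already in CNF (single terminal) – keep it.
S → A B C has 3 symbols on the right: break it into binary productions S → A X0, X0 → B C.
Resulting CNF grammar (5 productions): A → a; B → b; C → c; S → A X0; X0 → B C

Final answer: A → a; B → b; C → c; S → A X0; X0 → B C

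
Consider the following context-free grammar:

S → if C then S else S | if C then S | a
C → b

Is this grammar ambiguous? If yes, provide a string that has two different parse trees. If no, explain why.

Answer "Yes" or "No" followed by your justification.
The 'dangling else' can attach to either if. Two leftmost derivations of  if b then if b then a else a:
  (1) S ⇒ if C then S else S ⇒ if b then S else S ⇒ if b then if C then S else S ⇒ if b then if b then S else S ⇒ if b then if b then a else S ⇒ if b then if b then a else a   (else belongs to the outer if)
  (2) S ⇒ if C then S ⇒ if b then S ⇒ if b then if C then S else S ⇒ if b then if b then S else S ⇒ if b then if b then a else S ⇒ if b then if b then a else a   (else belongs to the inner if)
Two distinct parse trees for the same string, so the grammar is ambiguous.

Final answer: Yes - the string 'if b then if b then a else a' has two distinct leftmost derivations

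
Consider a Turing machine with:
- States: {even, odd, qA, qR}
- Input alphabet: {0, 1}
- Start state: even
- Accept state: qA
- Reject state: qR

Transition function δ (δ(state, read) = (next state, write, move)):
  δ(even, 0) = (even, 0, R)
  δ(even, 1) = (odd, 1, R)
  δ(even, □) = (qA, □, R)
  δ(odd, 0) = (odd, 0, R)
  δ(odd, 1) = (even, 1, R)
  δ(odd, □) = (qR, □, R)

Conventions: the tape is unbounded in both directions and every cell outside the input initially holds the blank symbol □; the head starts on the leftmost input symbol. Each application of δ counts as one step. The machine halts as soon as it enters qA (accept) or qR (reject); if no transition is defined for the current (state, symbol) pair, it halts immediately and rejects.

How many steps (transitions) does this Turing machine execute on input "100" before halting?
Step 0: [even]100 (head at position 0)
Step 1: δ(even, 1) = (odd, 1, R)  ⊢  1[odd]00 (head at position 1)
Step 2: δ(odd, 0) = (odd, 0, R)  ⊢  10[odd]0 (head at position 2)
Step 3: δ(odd, 0) = (odd, 0, R)  ⊢  100[odd]□ (head at position 3)
Step 4: δ(odd, □) = (qR, □, R)  ⊢  100□[qR]□ (head at position 4)
The machine is in qR, so it halts and rejects.
Number of transitions executed: 4.

Final answer: 4 steps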